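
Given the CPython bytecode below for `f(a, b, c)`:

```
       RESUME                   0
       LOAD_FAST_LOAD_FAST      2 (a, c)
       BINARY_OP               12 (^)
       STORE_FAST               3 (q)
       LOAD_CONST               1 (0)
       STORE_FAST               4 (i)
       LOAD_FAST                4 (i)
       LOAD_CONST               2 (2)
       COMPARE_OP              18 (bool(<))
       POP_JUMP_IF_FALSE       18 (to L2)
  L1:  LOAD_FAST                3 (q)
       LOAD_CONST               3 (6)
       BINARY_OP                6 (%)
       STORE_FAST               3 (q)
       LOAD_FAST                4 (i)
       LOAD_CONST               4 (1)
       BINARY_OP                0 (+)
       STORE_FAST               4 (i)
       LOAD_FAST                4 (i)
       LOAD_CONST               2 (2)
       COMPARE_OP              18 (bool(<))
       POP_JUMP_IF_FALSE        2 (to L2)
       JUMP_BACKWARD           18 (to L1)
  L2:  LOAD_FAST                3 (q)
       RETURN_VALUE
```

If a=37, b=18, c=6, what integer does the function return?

LOAD_FAST_LOAD_FAST a,c → push 37,6. Stack: [37, 6]
BINARY_OP ^ → 37 ^ 6 = 35. Stack: [35]
STORE_FAST q → q=35. Stack: []
LOAD_CONST → push 0. Stack: [0]
STORE_FAST i → i=0. Stack: []
LOAD_FAST i → push 0. Stack: [0]
LOAD_CONST → push 2. Stack: [0, 2]
COMPARE_OP bool(<) → 0 vs 2 = True. Stack: [True]
POP_JUMP_IF_FALSE → pop True; no jump. Stack: []
LOAD_FAST q → push 35. Stack: [35]
LOAD_CONST → push 6. Stack: [35, 6]
BINARY_OP % → 35 % 6 = 5. Stack: [5]
STORE_FAST q → q=5. Stack: []
LOAD_FAST i → push 0. Stack: [0]
LOAD_CONST → push 1. Stack: [0, 1]
BINARY_OP + → 0 + 1 = 1. Stack: [1]
STORE_FAST i → i=1. Stack: []
LOAD_FAST i → push 1. Stack: [1]
LOAD_CONST → push 2. Stack: [1, 2]
COMPARE_OP bool(<) → 1 vs 2 = True. Stack: [True]
POP_JUMP_IF_FALSE → pop True; no jump. Stack: []
LOAD_FAST q → push 5. Stack: [5]
LOAD_CONST → push 6. Stack: [5, 6]
BINARY_OP % → 5 % 6 = 5. Stack: [5]
STORE_FAST q → q=5. Stack: []
LOAD_FAST i → push 1. Stack: [1]
LOAD_CONST → push 1. Stack: [1, 1]
BINARY_OP + → 1 + 1 = 2. Stack: [2]
STORE_FAST i → i=2. Stack: []
LOAD_FAST i → push 2. Stack: [2]
LOAD_CONST → push 2. Stack: [2, 2]
COMPARE_OP bool(<) → 2 vs 2 = False. Stack: [False]
POP_JUMP_IF_FALSE → pop False; jump. Stack: []
LOAD_FAST q → push 5. Stack: [5]
RETURN_VALUE → return 5.

5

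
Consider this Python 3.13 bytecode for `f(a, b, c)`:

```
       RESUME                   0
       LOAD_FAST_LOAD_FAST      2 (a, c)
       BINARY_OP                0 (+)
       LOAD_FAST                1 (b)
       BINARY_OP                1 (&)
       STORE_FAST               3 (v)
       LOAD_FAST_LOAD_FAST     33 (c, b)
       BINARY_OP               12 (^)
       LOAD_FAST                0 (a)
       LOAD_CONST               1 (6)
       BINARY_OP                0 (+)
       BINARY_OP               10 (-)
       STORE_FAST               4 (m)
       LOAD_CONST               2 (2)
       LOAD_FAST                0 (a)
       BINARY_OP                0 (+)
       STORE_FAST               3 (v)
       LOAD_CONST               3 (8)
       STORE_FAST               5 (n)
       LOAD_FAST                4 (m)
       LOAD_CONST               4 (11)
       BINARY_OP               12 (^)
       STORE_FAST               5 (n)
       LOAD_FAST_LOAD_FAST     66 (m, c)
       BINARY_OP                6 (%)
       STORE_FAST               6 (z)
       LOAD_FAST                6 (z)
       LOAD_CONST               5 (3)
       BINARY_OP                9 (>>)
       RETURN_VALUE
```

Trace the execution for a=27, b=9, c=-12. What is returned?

LOAD_FAST_LOAD_FAST a,c → push 27,-12. Stack: [27, -12]
BINARY_OP + → 27 + -12 = 15. Stack: [15]
LOAD_FAST b → push 9. Stack: [15, 9]
BINARY_OP & → 15 & 9 = 9. Stack: [9]
STORE_FAST v → v=9. Stack: []
LOAD_FAST_LOAD_FAST c,b → push -12,9. Stack: [-12, 9]
BINARY_OP ^ → -12 ^ 9 = -3. Stack: [-3]
LOAD_FAST a → push 27. Stack: [-3, 27]
LOAD_CONST → push 6. Stack: [-3, 27, 6]
BINARY_OP + → 27 + 6 = 33. Stack: [-3, 33]
BINARY_OP - → -3 - 33 = -36. Stack: [-36]
STORE_FAST m → m=-36. Stack: []
LOAD_CONST → push 2. Stack: [2]
LOAD_FAST a → push 27. Stack: [2, 27]
BINARY_OP + → 2 + 27 = 29. Stack: [29]
STORE_FAST v → v=29. Stack: []
LOAD_CONST → push 8. Stack: [8]
STORE_FAST n → n=8. Stack: []
LOAD_FAST m → push -36. Stack: [-36]
LOAD_CONST → push 11. Stack: [-36, 11]
BINARY_OP ^ → -36 ^ 11 = -41. Stack: [-41]
STORE_FAST n → n=-41. Stack: []
LOAD_FAST_LOAD_FAST m,c → push -36,-12. Stack: [-36, -12]
BINARY_OP % → -36 % -12 = 0. Stack: [0]
STORE_FAST z → z=0. Stack: []
LOAD_FAST z → push 0. Stack: [0]
LOAD_CONST → push 3. Stack: [0, 3]
BINARY_OP >> → 0 >> 3 = 0. Stack: [0]
RETURN_VALUE → return 0.

0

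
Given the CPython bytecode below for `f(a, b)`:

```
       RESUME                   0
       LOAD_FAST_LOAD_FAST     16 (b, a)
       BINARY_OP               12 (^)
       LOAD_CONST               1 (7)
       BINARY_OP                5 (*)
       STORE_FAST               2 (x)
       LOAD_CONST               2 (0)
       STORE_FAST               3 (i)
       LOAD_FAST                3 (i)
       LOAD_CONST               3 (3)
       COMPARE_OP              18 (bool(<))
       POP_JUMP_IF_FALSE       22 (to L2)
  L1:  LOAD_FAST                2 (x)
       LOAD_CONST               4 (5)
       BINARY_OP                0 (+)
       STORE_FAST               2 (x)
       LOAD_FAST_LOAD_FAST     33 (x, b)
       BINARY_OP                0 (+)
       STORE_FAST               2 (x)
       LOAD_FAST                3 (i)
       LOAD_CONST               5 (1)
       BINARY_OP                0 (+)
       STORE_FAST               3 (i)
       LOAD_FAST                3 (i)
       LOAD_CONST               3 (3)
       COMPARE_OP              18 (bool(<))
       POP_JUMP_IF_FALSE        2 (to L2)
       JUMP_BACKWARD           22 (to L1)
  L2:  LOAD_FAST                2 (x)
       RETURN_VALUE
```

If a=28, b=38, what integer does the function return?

LOAD_FAST_LOAD_FAST b,a → push 38,28. Stack: [38, 28]
BINARY_OP ^ → 38 ^ 28 = 58. Stack: [58]
LOAD_CONST → push 7. Stack: [58, 7]
BINARY_OP * → 58 * 7 = 406. Stack: [406]
STORE_FAST x → x=406. Stack: []
LOAD_CONST → push 0. Stack: [0]
STORE_FAST i → i=0. Stack: []
LOAD_FAST i → push 0. Stack: [0]
LOAD_CONST → push 3. Stack: [0, 3]
COMPARE_OP bool(<) → 0 vs 3 = True. Stack: [True]
POP_JUMP_IF_FALSE → pop True; no jump. Stack: []
LOAD_FAST x → push 406. Stack: [406]
LOAD_CONST → push 5. Stack: [406, 5]
BINARY_OP + → 406 + 5 = 411. Stack: [411]
STORE_FAST x → x=411. Stack: []
LOAD_FAST_LOAD_FAST x,b → push 411,38. Stack: [411, 38]
BINARY_OP + → 411 + 38 = 449. Stack: [449]
STORE_FAST x → x=449. Stack: []
LOAD_FAST i → push 0. Stack: [0]
LOAD_CONST → push 1. Stack: [0, 1]
BINARY_OP + → 0 + 1 = 1. Stack: [1]
STORE_FAST i → i=1. Stack: []
LOAD_FAST i → push 1. Stack: [1]
LOAD_CONST → push 3. Stack: [1, 3]
COMPARE_OP bool(<) → 1 vs 3 = True. Stack: [True]
POP_JUMP_IF_FALSE → pop True; no jump. Stack: []
LOAD_FAST x → push 449. Stack: [449]
LOAD_CONST → push 5. Stack: [449, 5]
BINARY_OP + → 449 + 5 = 454. Stack: [454]
STORE_FAST x → x=454. Stack: []
LOAD_FAST_LOAD_FAST x,b → push 454,38. Stack: [454, 38]
BINARY_OP + → 454 + 38 = 492. Stack: [492]
STORE_FAST x → x=492. Stack: []
LOAD_FAST i → push 1. Stack: [1]
LOAD_CONST → push 1. Stack: [1, 1]
BINARY_OP + → 1 + 1 = 2. Stack: [2]
STORE_FAST i → i=2. Stack: []
LOAD_FAST i → push 2. Stack: [2]
LOAD_CONST → push 3. Stack: [2, 3]
COMPARE_OP bool(<) → 2 vs 3 = True. Stack: [True]
POP_JUMP_IF_FALSE → pop True; no jump. Stack: []
LOAD_FAST x → push 492. Stack: [492]
LOAD_CONST → push 5. Stack: [492, 5]
BINARY_OP + → 492 + 5 = 497. Stack: [497]
STORE_FAST x → x=497. Stack: []
LOAD_FAST_LOAD_FAST x,b → push 497,38. Stack: [497, 38]
BINARY_OP + → 497 + 38 = 535. Stack: [535]
STORE_FAST x → x=535. Stack: []
LOAD_FAST i → push 2. Stack: [2]
LOAD_CONST → push 1. Stack: [2, 1]
BINARY_OP + → 2 + 1 = 3. Stack: [3]
STORE_FAST i → i=3. Stack: []
LOAD_FAST i → push 3. Stack: [3]
LOAD_CONST → push 3. Stack: [3, 3]
COMPARE_OP bool(<) → 3 vs 3 = False. Stack: [False]
POP_JUMP_IF_FALSE → pop False; jump. Stack: []
LOAD_FAST x → push 535. Stack: [535]
RETURN_VALUE → return 535.

535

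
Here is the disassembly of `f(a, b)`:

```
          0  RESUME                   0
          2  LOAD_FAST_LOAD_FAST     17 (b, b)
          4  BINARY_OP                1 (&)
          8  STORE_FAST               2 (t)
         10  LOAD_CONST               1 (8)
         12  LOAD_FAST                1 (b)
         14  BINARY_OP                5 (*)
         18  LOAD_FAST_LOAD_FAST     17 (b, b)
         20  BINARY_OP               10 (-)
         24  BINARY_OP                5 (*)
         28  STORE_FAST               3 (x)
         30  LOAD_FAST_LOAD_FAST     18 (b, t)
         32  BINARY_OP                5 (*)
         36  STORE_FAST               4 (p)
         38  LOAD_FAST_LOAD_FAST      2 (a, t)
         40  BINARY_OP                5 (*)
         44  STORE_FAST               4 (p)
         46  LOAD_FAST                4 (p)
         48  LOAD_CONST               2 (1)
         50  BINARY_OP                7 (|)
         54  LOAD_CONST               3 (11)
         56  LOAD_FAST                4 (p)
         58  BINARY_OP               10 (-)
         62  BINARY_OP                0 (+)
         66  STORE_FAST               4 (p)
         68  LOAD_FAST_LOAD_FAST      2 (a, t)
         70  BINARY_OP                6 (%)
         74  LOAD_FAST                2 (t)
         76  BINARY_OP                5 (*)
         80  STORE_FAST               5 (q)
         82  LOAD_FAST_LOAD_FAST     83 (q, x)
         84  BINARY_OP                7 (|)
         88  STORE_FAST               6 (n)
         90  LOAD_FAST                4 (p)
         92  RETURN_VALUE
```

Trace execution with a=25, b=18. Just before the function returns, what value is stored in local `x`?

LOAD_FAST_LOAD_FAST b,b → push 18,18. Stack: [18, 18]
BINARY_OP & → 18 & 18 = 18. Stack: [18]
STORE_FAST t → t=18. Stack: []
LOAD_CONST → push 8. Stack: [8]
LOAD_FAST b → push 18. Stack: [8, 18]
BINARY_OP * → 8 * 18 = 144. Stack: [144]
LOAD_FAST_LOAD_FAST b,b → push 18,18. Stack: [144, 18, 18]
BINARY_OP - → 18 - 18 = 0. Stack: [144, 0]
BINARY_OP * → 144 * 0 = 0. Stack: [0]
STORE_FAST x → x=0. Stack: []
LOAD_FAST_LOAD_FAST b,t → push 18,18. Stack: [18, 18]
BINARY_OP * → 18 * 18 = 324. Stack: [324]
STORE_FAST p → p=324. Stack: []
LOAD_FAST_LOAD_FAST a,t → push 25,18. Stack: [25, 18]
BINARY_OP * → 25 * 18 = 450. Stack: [450]
STORE_FAST p → p=450. Stack: []
LOAD_FAST p → push 450. Stack: [450]
LOAD_CONST → push 1. Stack: [450, 1]
BINARY_OP | → 450 | 1 = 451. Stack: [451]
LOAD_CONST → push 11. Stack: [451, 11]
LOAD_FAST p → push 450. Stack: [451, 11, 450]
BINARY_OP - → 11 - 450 = -439. Stack: [451, -439]
BINARY_OP + → 451 + -439 = 12. Stack: [12]
STORE_FAST p → p=12. Stack: []
LOAD_FAST_LOAD_FAST a,t → push 25,18. Stack: [25, 18]
BINARY_OP % → 25 % 18 = 7. Stack: [7]
LOAD_FAST t → push 18. Stack: [7, 18]
BINARY_OP * → 7 * 18 = 126. Stack: [126]
STORE_FAST q → q=126. Stack: []
LOAD_FAST_LOAD_FAST q,x → push 126,0. Stack: [126, 0]
BINARY_OP | → 126 | 0 = 126. Stack: [126]
STORE_FAST n → n=126. Stack: []
LOAD_FAST p → push 12. Stack: [12]
RETURN_VALUE → return 12.

0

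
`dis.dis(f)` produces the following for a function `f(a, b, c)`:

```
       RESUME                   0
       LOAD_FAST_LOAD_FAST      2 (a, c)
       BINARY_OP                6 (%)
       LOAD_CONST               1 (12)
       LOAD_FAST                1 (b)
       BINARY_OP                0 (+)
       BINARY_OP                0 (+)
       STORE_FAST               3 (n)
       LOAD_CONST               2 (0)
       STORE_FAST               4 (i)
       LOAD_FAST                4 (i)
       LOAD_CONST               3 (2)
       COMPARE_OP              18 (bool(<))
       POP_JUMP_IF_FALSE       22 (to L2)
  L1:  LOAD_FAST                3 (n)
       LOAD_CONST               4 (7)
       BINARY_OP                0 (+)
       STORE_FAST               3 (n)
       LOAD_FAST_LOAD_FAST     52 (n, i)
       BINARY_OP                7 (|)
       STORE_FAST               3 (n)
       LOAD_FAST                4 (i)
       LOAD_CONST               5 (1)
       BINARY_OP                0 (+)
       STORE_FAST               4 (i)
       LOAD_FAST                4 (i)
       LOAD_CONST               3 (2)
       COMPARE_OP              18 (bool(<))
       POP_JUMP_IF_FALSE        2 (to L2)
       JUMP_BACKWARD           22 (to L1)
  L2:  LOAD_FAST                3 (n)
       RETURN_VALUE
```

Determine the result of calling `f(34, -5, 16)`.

LOAD_FAST_LOAD_FAST a,c → push 34,16. Stack: [34, 16]
BINARY_OP % → 34 % 16 = 2. Stack: [2]
LOAD_CONST → push 12. Stack: [2, 12]
LOAD_FAST b → push -5. Stack: [2, 12, -5]
BINARY_OP + → 12 + -5 = 7. Stack: [2, 7]
BINARY_OP + → 2 + 7 = 9. Stack: [9]
STORE_FAST n → n=9. Stack: []
LOAD_CONST → push 0. Stack: [0]
STORE_FAST i → i=0. Stack: []
LOAD_FAST i → push 0. Stack: [0]
LOAD_CONST → push 2. Stack: [0, 2]
COMPARE_OP bool(<) → 0 vs 2 = True. Stack: [True]
POP_JUMP_IF_FALSE → pop True; no jump. Stack: []
LOAD_FAST n → push 9. Stack: [9]
LOAD_CONST → push 7. Stack: [9, 7]
BINARY_OP + → 9 + 7 = 16. Stack: [16]
STORE_FAST n → n=16. Stack: []
LOAD_FAST_LOAD_FAST n,i → push 16,0. Stack: [16, 0]
BINARY_OP | → 16 | 0 = 16. Stack: [16]
STORE_FAST n → n=16. Stack: []
LOAD_FAST i → push 0. Stack: [0]
LOAD_CONST → push 1. Stack: [0, 1]
BINARY_OP + → 0 + 1 = 1. Stack: [1]
STORE_FAST i → i=1. Stack: []
LOAD_FAST i → push 1. Stack: [1]
LOAD_CONST → push 2. Stack: [1, 2]
COMPARE_OP bool(<) → 1 vs 2 = True. Stack: [True]
POP_JUMP_IF_FALSE → pop True; no jump. Stack: []
LOAD_FAST n → push 16. Stack: [16]
LOAD_CONST → push 7. Stack: [16, 7]
BINARY_OP + → 16 + 7 = 23. Stack: [23]
STORE_FAST n → n=23. Stack: []
LOAD_FAST_LOAD_FAST n,i → push 23,1. Stack: [23, 1]
BINARY_OP | → 23 | 1 = 23. Stack: [23]
STORE_FAST n → n=23. Stack: []
LOAD_FAST i → push 1. Stack: [1]
LOAD_CONST → push 1. Stack: [1, 1]
BINARY_OP + → 1 + 1 = 2. Stack: [2]
STORE_FAST i → i=2. Stack: []
LOAD_FAST i → push 2. Stack: [2]
LOAD_CONST → push 2. Stack: [2, 2]
COMPARE_OP bool(<) → 2 vs 2 = False. Stack: [False]
POP_JUMP_IF_FALSE → pop False; jump. Stack: []
LOAD_FAST n → push 23. Stack: [23]
RETURN_VALUE → return 23.

23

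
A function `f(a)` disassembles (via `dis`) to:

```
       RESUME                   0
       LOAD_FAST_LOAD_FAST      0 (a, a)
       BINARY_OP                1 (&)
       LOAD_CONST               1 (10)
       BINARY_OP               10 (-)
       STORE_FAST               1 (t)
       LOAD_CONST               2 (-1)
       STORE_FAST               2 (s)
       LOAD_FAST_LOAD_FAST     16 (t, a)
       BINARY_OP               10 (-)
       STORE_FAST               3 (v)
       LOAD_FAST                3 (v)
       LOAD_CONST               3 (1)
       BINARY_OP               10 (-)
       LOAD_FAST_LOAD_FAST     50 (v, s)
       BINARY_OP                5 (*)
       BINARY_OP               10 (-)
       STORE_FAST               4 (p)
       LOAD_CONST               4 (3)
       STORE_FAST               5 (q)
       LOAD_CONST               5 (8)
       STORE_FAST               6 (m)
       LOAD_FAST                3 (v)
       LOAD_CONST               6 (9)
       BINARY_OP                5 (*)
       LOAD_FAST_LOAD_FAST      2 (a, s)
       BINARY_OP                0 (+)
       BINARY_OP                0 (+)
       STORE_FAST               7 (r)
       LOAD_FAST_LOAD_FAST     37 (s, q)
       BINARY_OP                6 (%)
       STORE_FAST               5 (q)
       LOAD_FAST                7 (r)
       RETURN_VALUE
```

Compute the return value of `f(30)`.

-61

LOAD_FAST_LOAD_FAST a,a → push 30,30. Stack: [30, 30]
BINARY_OP & → 30 & 30 = 30. Stack: [30]
LOAD_CONST → push 10. Stack: [30, 10]
BINARY_OP - → 30 - 10 = 20. Stack: [20]
STORE_FAST t → t=20. Stack: []
LOAD_CONST → push -1. Stack: [-1]
STORE_FAST s → s=-1. Stack: []
LOAD_FAST_LOAD_FAST t,a → push 20,30. Stack: [20, 30]
BINARY_OP - → 20 - 30 = -10. Stack: [-10]
STORE_FAST v → v=-10. Stack: []
LOAD_FAST v → push -10. Stack: [-10]
LOAD_CONST → push 1. Stack: [-10, 1]
BINARY_OP - → -10 - 1 = -11. Stack: [-11]
LOAD_FAST_LOAD_FAST v,s → push -10,-1. Stack: [-11, -10, -1]
BINARY_OP * → -10 * -1 = 10. Stack: [-11, 10]
BINARY_OP - → -11 - 10 = -21. Stack: [-21]
STORE_FAST p → p=-21. Stack: []
LOAD_CONST → push 3. Stack: [3]
STORE_FAST q → q=3. Stack: []
LOAD_CONST → push 8. Stack: [8]
STORE_FAST m → m=8. Stack: []
LOAD_FAST v → push -10. Stack: [-10]
LOAD_CONST → push 9. Stack: [-10, 9]
BINARY_OP * → -10 * 9 = -90. Stack: [-90]
LOAD_FAST_LOAD_FAST a,s → push 30,-1. Stack: [-90, 30, -1]
BINARY_OP + → 30 + -1 = 29. Stack: [-90, 29]
BINARY_OP + → -90 + 29 = -61. Stack: [-61]
STORE_FAST r → r=-61. Stack: []
LOAD_FAST_LOAD_FAST s,q → push -1,3. Stack: [-1, 3]
BINARY_OP % → -1 % 3 = 2. Stack: [2]
STORE_FAST q → q=2. Stack: []
LOAD_FAST r → push -61. Stack: [-61]
RETURN_VALUE → return -61.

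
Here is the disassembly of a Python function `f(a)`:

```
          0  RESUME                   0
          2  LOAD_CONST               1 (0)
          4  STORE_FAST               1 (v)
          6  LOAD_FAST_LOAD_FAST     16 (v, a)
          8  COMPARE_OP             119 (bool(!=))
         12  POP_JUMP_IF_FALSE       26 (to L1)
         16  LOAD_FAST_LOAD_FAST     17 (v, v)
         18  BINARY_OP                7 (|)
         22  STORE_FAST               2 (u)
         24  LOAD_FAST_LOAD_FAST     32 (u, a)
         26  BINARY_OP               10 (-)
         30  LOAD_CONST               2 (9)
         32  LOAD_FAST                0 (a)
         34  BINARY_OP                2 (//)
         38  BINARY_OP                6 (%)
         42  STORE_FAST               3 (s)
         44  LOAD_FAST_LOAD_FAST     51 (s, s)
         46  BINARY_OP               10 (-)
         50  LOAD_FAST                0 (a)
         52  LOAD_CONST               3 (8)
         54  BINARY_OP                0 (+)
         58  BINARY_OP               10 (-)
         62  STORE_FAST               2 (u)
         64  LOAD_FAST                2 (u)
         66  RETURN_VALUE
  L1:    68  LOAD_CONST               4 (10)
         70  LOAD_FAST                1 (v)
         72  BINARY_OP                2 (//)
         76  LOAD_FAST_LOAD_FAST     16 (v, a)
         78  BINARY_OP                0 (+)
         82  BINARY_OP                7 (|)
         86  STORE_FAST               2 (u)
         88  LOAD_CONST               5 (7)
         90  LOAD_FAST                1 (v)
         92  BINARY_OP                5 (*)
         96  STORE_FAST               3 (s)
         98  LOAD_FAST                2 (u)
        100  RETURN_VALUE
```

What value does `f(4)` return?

LOAD_CONST → push 0. Stack: [0]
STORE_FAST v → v=0. Stack: []
LOAD_FAST_LOAD_FAST v,a → push 0,4. Stack: [0, 4]
COMPARE_OP bool(!=) → 0 vs 4 = True. Stack: [True]
POP_JUMP_IF_FALSE → pop True; no jump. Stack: []
LOAD_FAST_LOAD_FAST v,v → push 0,0. Stack: [0, 0]
BINARY_OP | → 0 | 0 = 0. Stack: [0]
STORE_FAST u → u=0. Stack: []
LOAD_FAST_LOAD_FAST u,a → push 0,4. Stack: [0, 4]
BINARY_OP - → 0 - 4 = -4. Stack: [-4]
LOAD_CONST → push 9. Stack: [-4, 9]
LOAD_FAST a → push 4. Stack: [-4, 9, 4]
BINARY_OP // → 9 // 4 = 2. Stack: [-4, 2]
BINARY_OP % → -4 % 2 = 0. Stack: [0]
STORE_FAST s → s=0. Stack: []
LOAD_FAST_LOAD_FAST s,s → push 0,0. Stack: [0, 0]
BINARY_OP - → 0 - 0 = 0. Stack: [0]
LOAD_FAST a → push 4. Stack: [0, 4]
LOAD_CONST → push 8. Stack: [0, 4, 8]
BINARY_OP + → 4 + 8 = 12. Stack: [0, 12]
BINARY_OP - → 0 - 12 = -12. Stack: [-12]
STORE_FAST u → u=-12. Stack: []
LOAD_FAST u → push -12. Stack: [-12]
RETURN_VALUE → return -12.

-12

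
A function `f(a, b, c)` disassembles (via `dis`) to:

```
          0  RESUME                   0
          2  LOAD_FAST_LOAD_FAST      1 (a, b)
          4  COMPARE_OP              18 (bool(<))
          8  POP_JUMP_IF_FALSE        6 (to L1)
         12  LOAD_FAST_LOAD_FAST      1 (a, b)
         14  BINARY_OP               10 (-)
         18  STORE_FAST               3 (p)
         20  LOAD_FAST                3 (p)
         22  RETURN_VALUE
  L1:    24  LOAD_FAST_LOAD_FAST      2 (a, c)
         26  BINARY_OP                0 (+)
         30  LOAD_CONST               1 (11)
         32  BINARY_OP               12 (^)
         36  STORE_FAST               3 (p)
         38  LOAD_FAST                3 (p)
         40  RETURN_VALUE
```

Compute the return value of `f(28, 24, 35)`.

52

LOAD_FAST_LOAD_FAST a,b → push 28,24. Stack: [28, 24]
COMPARE_OP bool(<) → 28 vs 24 = False. Stack: [False]
POP_JUMP_IF_FALSE → pop False; jump. Stack: []
LOAD_FAST_LOAD_FAST a,c → push 28,35. Stack: [28, 35]
BINARY_OP + → 28 + 35 = 63. Stack: [63]
LOAD_CONST → push 11. Stack: [63, 11]
BINARY_OP ^ → 63 ^ 11 = 52. Stack: [52]
STORE_FAST p → p=52. Stack: []
LOAD_FAST p → push 52. Stack: [52]
RETURN_VALUE → return 52.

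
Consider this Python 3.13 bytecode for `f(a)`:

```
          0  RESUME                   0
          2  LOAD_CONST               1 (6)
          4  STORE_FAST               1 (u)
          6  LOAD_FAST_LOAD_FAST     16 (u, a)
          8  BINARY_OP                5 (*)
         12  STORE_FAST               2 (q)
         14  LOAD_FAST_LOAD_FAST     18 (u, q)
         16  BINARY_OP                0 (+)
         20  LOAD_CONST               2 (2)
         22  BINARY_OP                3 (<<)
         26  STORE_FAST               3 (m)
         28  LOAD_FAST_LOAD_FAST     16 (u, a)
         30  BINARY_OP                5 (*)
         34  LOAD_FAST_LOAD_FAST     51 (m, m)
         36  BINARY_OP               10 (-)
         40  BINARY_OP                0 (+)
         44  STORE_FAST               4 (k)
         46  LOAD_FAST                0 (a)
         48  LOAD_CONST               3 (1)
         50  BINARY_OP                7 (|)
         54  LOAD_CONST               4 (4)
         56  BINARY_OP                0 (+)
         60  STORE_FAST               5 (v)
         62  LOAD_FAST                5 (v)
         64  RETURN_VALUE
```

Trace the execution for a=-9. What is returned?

-5

LOAD_CONST → push 6. Stack: [6]
STORE_FAST u → u=6. Stack: []
LOAD_FAST_LOAD_FAST u,a → push 6,-9. Stack: [6, -9]
BINARY_OP * → 6 * -9 = -54. Stack: [-54]
STORE_FAST q → q=-54. Stack: []
LOAD_FAST_LOAD_FAST u,q → push 6,-54. Stack: [6, -54]
BINARY_OP + → 6 + -54 = -48. Stack: [-48]
LOAD_CONST → push 2. Stack: [-48, 2]
BINARY_OP << → -48 << 2 = -192. Stack: [-192]
STORE_FAST m → m=-192. Stack: []
LOAD_FAST_LOAD_FAST u,a → push 6,-9. Stack: [6, -9]
BINARY_OP * → 6 * -9 = -54. Stack: [-54]
LOAD_FAST_LOAD_FAST m,m → push -192,-192. Stack: [-54, -192, -192]
BINARY_OP - → -192 - -192 = 0. Stack: [-54, 0]
BINARY_OP + → -54 + 0 = -54. Stack: [-54]
STORE_FAST k → k=-54. Stack: []
LOAD_FAST a → push -9. Stack: [-9]
LOAD_CONST → push 1. Stack: [-9, 1]
BINARY_OP | → -9 | 1 = -9. Stack: [-9]
LOAD_CONST → push 4. Stack: [-9, 4]
BINARY_OP + → -9 + 4 = -5. Stack: [-5]
STORE_FAST v → v=-5. Stack: []
LOAD_FAST v → push -5. Stack: [-5]
RETURN_VALUE → return -5.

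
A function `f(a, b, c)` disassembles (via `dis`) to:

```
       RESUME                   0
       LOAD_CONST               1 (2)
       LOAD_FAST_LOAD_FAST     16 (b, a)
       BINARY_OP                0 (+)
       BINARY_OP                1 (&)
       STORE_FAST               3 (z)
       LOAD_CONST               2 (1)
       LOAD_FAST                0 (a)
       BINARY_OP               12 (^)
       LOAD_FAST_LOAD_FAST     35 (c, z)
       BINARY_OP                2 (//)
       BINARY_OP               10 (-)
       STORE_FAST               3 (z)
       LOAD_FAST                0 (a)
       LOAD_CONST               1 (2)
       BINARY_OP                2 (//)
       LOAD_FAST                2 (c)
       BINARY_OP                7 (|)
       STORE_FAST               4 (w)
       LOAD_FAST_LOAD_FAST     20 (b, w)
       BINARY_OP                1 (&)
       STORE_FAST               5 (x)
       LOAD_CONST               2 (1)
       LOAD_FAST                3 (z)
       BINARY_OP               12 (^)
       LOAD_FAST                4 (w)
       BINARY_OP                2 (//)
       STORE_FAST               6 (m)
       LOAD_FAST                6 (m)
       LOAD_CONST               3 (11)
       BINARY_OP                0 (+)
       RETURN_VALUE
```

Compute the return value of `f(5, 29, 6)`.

11

LOAD_CONST → push 2. Stack: [2]
LOAD_FAST_LOAD_FAST b,a → push 29,5. Stack: [2, 29, 5]
BINARY_OP + → 29 + 5 = 34. Stack: [2, 34]
BINARY_OP & → 2 & 34 = 2. Stack: [2]
STORE_FAST z → z=2. Stack: []
LOAD_CONST → push 1. Stack: [1]
LOAD_FAST a → push 5. Stack: [1, 5]
BINARY_OP ^ → 1 ^ 5 = 4. Stack: [4]
LOAD_FAST_LOAD_FAST c,z → push 6,2. Stack: [4, 6, 2]
BINARY_OP // → 6 // 2 = 3. Stack: [4, 3]
BINARY_OP - → 4 - 3 = 1. Stack: [1]
STORE_FAST z → z=1. Stack: []
LOAD_FAST a → push 5. Stack: [5]
LOAD_CONST → push 2. Stack: [5, 2]
BINARY_OP // → 5 // 2 = 2. Stack: [2]
LOAD_FAST c → push 6. Stack: [2, 6]
BINARY_OP | → 2 | 6 = 6. Stack: [6]
STORE_FAST w → w=6. Stack: []
LOAD_FAST_LOAD_FAST b,w → push 29,6. Stack: [29, 6]
BINARY_OP & → 29 & 6 = 4. Stack: [4]
STORE_FAST x → x=4. Stack: []
LOAD_CONST → push 1. Stack: [1]
LOAD_FAST z → push 1. Stack: [1, 1]
BINARY_OP ^ → 1 ^ 1 = 0. Stack: [0]
LOAD_FAST w → push 6. Stack: [0, 6]
BINARY_OP // → 0 // 6 = 0. Stack: [0]
STORE_FAST m → m=0. Stack: []
LOAD_FAST m → push 0. Stack: [0]
LOAD_CONST → push 11. Stack: [0, 11]
BINARY_OP + → 0 + 11 = 11. Stack: [11]
RETURN_VALUE → return 11.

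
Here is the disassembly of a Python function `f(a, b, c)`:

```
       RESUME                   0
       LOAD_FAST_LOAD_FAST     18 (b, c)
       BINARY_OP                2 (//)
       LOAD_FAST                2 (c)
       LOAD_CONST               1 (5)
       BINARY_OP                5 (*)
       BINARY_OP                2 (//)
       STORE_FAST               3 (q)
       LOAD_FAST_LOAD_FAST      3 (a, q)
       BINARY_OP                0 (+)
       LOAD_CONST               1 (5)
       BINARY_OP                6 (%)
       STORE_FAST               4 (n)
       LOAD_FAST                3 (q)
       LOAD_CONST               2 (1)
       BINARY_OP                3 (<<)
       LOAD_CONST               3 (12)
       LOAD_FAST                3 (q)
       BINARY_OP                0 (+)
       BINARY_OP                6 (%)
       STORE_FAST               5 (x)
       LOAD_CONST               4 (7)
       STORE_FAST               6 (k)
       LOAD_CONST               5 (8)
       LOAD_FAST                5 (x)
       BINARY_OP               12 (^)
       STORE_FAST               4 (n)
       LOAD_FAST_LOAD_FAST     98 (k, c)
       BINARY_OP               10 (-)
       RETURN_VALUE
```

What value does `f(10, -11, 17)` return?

-10

LOAD_FAST_LOAD_FAST b,c → push -11,17. Stack: [-11, 17]
BINARY_OP // → -11 // 17 = -1. Stack: [-1]
LOAD_FAST c → push 17. Stack: [-1, 17]
LOAD_CONST → push 5. Stack: [-1, 17, 5]
BINARY_OP * → 17 * 5 = 85. Stack: [-1, 85]
BINARY_OP // → -1 // 85 = -1. Stack: [-1]
STORE_FAST q → q=-1. Stack: []
LOAD_FAST_LOAD_FAST a,q → push 10,-1. Stack: [10, -1]
BINARY_OP + → 10 + -1 = 9. Stack: [9]
LOAD_CONST → push 5. Stack: [9, 5]
BINARY_OP % → 9 % 5 = 4. Stack: [4]
STORE_FAST n → n=4. Stack: []
LOAD_FAST q → push -1. Stack: [-1]
LOAD_CONST → push 1. Stack: [-1, 1]
BINARY_OP << → -1 << 1 = -2. Stack: [-2]
LOAD_CONST → push 12. Stack: [-2, 12]
LOAD_FAST q → push -1. Stack: [-2, 12, -1]
BINARY_OP + → 12 + -1 = 11. Stack: [-2, 11]
BINARY_OP % → -2 % 11 = 9. Stack: [9]
STORE_FAST x → x=9. Stack: []
LOAD_CONST → push 7. Stack: [7]
STORE_FAST k → k=7. Stack: []
LOAD_CONST → push 8. Stack: [8]
LOAD_FAST x → push 9. Stack: [8, 9]
BINARY_OP ^ → 8 ^ 9 = 1. Stack: [1]
STORE_FAST n → n=1. Stack: []
LOAD_FAST_LOAD_FAST k,c → push 7,17. Stack: [7, 17]
BINARY_OP - → 7 - 17 = -10. Stack: [-10]
RETURN_VALUE → return -10.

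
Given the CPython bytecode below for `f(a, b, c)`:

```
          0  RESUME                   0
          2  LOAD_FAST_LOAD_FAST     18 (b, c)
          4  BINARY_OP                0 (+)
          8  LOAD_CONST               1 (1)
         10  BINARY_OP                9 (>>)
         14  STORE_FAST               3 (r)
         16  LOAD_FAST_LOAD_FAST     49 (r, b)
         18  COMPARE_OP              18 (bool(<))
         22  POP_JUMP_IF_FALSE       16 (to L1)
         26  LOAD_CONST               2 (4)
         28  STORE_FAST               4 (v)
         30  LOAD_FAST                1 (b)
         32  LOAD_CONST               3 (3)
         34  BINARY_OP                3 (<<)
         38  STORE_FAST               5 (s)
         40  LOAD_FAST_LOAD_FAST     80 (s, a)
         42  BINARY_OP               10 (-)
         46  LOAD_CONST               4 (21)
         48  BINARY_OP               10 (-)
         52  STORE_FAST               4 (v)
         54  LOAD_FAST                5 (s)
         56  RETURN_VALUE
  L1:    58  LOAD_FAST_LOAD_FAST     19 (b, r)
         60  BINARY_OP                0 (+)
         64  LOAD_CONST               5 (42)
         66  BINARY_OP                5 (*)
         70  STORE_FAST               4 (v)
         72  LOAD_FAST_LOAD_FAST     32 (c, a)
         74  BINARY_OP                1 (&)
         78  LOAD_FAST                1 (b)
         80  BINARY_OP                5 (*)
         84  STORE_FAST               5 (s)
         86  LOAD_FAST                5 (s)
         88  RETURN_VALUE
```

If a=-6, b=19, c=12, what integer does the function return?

152

LOAD_FAST_LOAD_FAST b,c → push 19,12. Stack: [19, 12]
BINARY_OP + → 19 + 12 = 31. Stack: [31]
LOAD_CONST → push 1. Stack: [31, 1]
BINARY_OP >> → 31 >> 1 = 15. Stack: [15]
STORE_FAST r → r=15. Stack: []
LOAD_FAST_LOAD_FAST r,b → push 15,19. Stack: [15, 19]
COMPARE_OP bool(<) → 15 vs 19 = True. Stack: [True]
POP_JUMP_IF_FALSE → pop True; no jump. Stack: []
LOAD_CONST → push 4. Stack: [4]
STORE_FAST v → v=4. Stack: []
LOAD_FAST b → push 19. Stack: [19]
LOAD_CONST → push 3. Stack: [19, 3]
BINARY_OP << → 19 << 3 = 152. Stack: [152]
STORE_FAST s → s=152. Stack: []
LOAD_FAST_LOAD_FAST s,a → push 152,-6. Stack: [152, -6]
BINARY_OP - → 152 - -6 = 158. Stack: [158]
LOAD_CONST → push 21. Stack: [158, 21]
BINARY_OP - → 158 - 21 = 137. Stack: [137]
STORE_FAST v → v=137. Stack: []
LOAD_FAST s → push 152. Stack: [152]
RETURN_VALUE → return 152.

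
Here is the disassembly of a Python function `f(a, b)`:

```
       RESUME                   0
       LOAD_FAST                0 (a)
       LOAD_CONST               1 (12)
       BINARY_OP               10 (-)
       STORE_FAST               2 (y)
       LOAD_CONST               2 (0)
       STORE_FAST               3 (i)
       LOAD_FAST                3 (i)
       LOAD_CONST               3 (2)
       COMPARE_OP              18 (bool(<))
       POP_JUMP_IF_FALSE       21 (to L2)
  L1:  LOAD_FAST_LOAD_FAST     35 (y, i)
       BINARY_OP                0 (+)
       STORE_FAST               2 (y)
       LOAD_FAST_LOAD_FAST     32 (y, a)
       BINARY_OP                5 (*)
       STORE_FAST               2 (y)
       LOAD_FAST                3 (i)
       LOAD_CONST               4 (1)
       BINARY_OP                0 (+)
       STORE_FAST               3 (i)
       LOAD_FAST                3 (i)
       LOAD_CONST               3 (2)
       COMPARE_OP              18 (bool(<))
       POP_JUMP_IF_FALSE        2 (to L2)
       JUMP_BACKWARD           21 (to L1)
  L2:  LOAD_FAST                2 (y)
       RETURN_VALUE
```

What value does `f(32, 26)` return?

20512

LOAD_FAST a → push 32. Stack: [32]
LOAD_CONST → push 12. Stack: [32, 12]
BINARY_OP - → 32 - 12 = 20. Stack: [20]
STORE_FAST y → y=20. Stack: []
LOAD_CONST → push 0. Stack: [0]
STORE_FAST i → i=0. Stack: []
LOAD_FAST i → push 0. Stack: [0]
LOAD_CONST → push 2. Stack: [0, 2]
COMPARE_OP bool(<) → 0 vs 2 = True. Stack: [True]
POP_JUMP_IF_FALSE → pop True; no jump. Stack: []
LOAD_FAST_LOAD_FAST y,i → push 20,0. Stack: [20, 0]
BINARY_OP + → 20 + 0 = 20. Stack: [20]
STORE_FAST y → y=20. Stack: []
LOAD_FAST_LOAD_FAST y,a → push 20,32. Stack: [20, 32]
BINARY_OP * → 20 * 32 = 640. Stack: [640]
STORE_FAST y → y=640. Stack: []
LOAD_FAST i → push 0. Stack: [0]
LOAD_CONST → push 1. Stack: [0, 1]
BINARY_OP + → 0 + 1 = 1. Stack: [1]
STORE_FAST i → i=1. Stack: []
LOAD_FAST i → push 1. Stack: [1]
LOAD_CONST → push 2. Stack: [1, 2]
COMPARE_OP bool(<) → 1 vs 2 = True. Stack: [True]
POP_JUMP_IF_FALSE → pop True; no jump. Stack: []
LOAD_FAST_LOAD_FAST y,i → push 640,1. Stack: [640, 1]
BINARY_OP + → 640 + 1 = 641. Stack: [641]
STORE_FAST y → y=641. Stack: []
LOAD_FAST_LOAD_FAST y,a → push 641,32. Stack: [641, 32]
BINARY_OP * → 641 * 32 = 20512. Stack: [20512]
STORE_FAST y → y=20512. Stack: []
LOAD_FAST i → push 1. Stack: [1]
LOAD_CONST → push 1. Stack: [1, 1]
BINARY_OP + → 1 + 1 = 2. Stack: [2]
STORE_FAST i → i=2. Stack: []
LOAD_FAST i → push 2. Stack: [2]
LOAD_CONST → push 2. Stack: [2, 2]
COMPARE_OP bool(<) → 2 vs 2 = False. Stack: [False]
POP_JUMP_IF_FALSE → pop False; jump. Stack: []
LOAD_FAST y → push 20512. Stack: [20512]
RETURN_VALUE → return 20512.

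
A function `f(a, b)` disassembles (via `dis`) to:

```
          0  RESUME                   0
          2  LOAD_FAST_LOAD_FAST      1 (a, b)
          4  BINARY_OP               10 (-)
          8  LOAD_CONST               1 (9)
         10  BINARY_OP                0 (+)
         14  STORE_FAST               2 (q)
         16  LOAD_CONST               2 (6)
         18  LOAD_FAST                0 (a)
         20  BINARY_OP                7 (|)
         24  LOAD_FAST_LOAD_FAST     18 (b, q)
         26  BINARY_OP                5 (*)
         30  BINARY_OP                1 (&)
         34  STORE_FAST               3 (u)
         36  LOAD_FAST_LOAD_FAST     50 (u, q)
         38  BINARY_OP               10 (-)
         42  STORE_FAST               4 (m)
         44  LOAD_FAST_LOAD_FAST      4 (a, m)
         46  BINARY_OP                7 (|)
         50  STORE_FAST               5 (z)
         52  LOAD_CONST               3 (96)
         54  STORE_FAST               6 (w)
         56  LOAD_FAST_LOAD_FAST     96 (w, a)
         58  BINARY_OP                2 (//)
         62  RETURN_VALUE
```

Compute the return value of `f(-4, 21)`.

LOAD_FAST_LOAD_FAST a,b → push -4,21. Stack: [-4, 21]
BINARY_OP - → -4 - 21 = -25. Stack: [-25]
LOAD_CONST → push 9. Stack: [-25, 9]
BINARY_OP + → -25 + 9 = -16. Stack: [-16]
STORE_FAST q → q=-16. Stack: []
LOAD_CONST → push 6. Stack: [6]
LOAD_FAST a → push -4. Stack: [6, -4]
BINARY_OP | → 6 | -4 = -2. Stack: [-2]
LOAD_FAST_LOAD_FAST b,q → push 21,-16. Stack: [-2, 21, -16]
BINARY_OP * → 21 * -16 = -336. Stack: [-2, -336]
BINARY_OP & → -2 & -336 = -336. Stack: [-336]
STORE_FAST u → u=-336. Stack: []
LOAD_FAST_LOAD_FAST u,q → push -336,-16. Stack: [-336, -16]
BINARY_OP - → -336 - -16 = -320. Stack: [-320]
STORE_FAST m → m=-320. Stack: []
LOAD_FAST_LOAD_FAST a,m → push -4,-320. Stack: [-4, -320]
BINARY_OP | → -4 | -320 = -4. Stack: [-4]
STORE_FAST z → z=-4. Stack: []
LOAD_CONST → push 96. Stack: [96]
STORE_FAST w → w=96. Stack: []
LOAD_FAST_LOAD_FAST w,a → push 96,-4. Stack: [96, -4]
BINARY_OP // → 96 // -4 = -24. Stack: [-24]
RETURN_VALUE → return -24.

-24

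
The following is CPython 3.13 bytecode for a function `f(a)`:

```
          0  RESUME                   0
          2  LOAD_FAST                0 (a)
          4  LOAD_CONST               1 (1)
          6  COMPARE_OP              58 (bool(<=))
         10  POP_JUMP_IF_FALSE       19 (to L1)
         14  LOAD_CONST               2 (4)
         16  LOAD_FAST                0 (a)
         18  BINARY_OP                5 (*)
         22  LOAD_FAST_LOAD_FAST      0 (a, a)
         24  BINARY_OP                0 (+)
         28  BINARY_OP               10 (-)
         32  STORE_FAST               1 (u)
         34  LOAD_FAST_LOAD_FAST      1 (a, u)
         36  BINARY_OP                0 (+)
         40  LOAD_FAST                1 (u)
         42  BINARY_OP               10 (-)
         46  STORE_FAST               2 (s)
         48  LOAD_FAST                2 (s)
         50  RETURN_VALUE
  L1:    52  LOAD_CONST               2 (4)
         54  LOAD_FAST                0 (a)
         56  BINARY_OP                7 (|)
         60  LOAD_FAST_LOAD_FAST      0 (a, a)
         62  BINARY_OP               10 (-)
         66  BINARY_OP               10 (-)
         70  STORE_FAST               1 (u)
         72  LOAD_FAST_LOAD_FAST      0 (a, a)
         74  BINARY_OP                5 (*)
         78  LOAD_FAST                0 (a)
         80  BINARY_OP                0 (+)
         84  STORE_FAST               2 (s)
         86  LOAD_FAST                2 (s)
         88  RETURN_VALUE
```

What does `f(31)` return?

992

LOAD_FAST a → push 31. Stack: [31]
LOAD_CONST → push 1. Stack: [31, 1]
COMPARE_OP bool(<=) → 31 vs 1 = False. Stack: [False]
POP_JUMP_IF_FALSE → pop False; jump. Stack: []
LOAD_CONST → push 4. Stack: [4]
LOAD_FAST a → push 31. Stack: [4, 31]
BINARY_OP | → 4 | 31 = 31. Stack: [31]
LOAD_FAST_LOAD_FAST a,a → push 31,31. Stack: [31, 31, 31]
BINARY_OP - → 31 - 31 = 0. Stack: [31, 0]
BINARY_OP - → 31 - 0 = 31. Stack: [31]
STORE_FAST u → u=31. Stack: []
LOAD_FAST_LOAD_FAST a,a → push 31,31. Stack: [31, 31]
BINARY_OP * → 31 * 31 = 961. Stack: [961]
LOAD_FAST a → push 31. Stack: [961, 31]
BINARY_OP + → 961 + 31 = 992. Stack: [992]
STORE_FAST s → s=992. Stack: []
LOAD_FAST s → push 992. Stack: [992]
RETURN_VALUE → return 992.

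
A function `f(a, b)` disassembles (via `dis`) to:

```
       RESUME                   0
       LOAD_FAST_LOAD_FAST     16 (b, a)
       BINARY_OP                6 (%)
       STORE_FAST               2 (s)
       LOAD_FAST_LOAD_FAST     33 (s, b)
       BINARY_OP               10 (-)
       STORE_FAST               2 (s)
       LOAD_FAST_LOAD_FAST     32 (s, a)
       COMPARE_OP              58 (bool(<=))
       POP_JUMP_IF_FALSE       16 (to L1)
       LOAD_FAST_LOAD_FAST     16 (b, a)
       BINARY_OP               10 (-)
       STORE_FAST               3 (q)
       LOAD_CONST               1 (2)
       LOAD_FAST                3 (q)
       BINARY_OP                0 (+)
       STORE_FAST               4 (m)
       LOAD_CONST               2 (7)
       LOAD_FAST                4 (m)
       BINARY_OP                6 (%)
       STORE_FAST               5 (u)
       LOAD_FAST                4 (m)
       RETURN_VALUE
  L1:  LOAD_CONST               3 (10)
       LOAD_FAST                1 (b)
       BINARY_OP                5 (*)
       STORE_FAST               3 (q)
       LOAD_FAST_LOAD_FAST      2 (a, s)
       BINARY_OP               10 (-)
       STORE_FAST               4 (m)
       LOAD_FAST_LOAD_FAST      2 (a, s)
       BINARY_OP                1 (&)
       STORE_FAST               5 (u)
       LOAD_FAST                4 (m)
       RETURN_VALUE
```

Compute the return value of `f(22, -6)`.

LOAD_FAST_LOAD_FAST b,a → push -6,22. Stack: [-6, 22]
BINARY_OP % → -6 % 22 = 16. Stack: [16]
STORE_FAST s → s=16. Stack: []
LOAD_FAST_LOAD_FAST s,b → push 16,-6. Stack: [16, -6]
BINARY_OP - → 16 - -6 = 22. Stack: [22]
STORE_FAST s → s=22. Stack: []
LOAD_FAST_LOAD_FAST s,a → push 22,22. Stack: [22, 22]
COMPARE_OP bool(<=) → 22 vs 22 = True. Stack: [True]
POP_JUMP_IF_FALSE → pop True; no jump. Stack: []
LOAD_FAST_LOAD_FAST b,a → push -6,22. Stack: [-6, 22]
BINARY_OP - → -6 - 22 = -28. Stack: [-28]
STORE_FAST q → q=-28. Stack: []
LOAD_CONST → push 2. Stack: [2]
LOAD_FAST q → push -28. Stack: [2, -28]
BINARY_OP + → 2 + -28 = -26. Stack: [-26]
STORE_FAST m → m=-26. Stack: []
LOAD_CONST → push 7. Stack: [7]
LOAD_FAST m → push -26. Stack: [7, -26]
BINARY_OP % → 7 % -26 = -19. Stack: [-19]
STORE_FAST u → u=-19. Stack: []
LOAD_FAST m → push -26. Stack: [-26]
RETURN_VALUE → return -26.

-26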